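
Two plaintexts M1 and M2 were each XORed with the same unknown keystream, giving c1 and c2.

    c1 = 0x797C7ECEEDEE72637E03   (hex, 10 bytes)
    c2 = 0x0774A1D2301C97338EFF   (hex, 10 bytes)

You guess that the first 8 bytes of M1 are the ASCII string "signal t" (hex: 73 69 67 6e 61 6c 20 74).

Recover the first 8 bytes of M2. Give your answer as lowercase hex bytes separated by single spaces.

First, c1 ⊕ c2 = (M1 ⊕ K) ⊕ (M2 ⊕ K) = M1 ⊕ M2, so the key drops out. Then M2 = (M1 ⊕ M2) ⊕ M1 over the first 8 bytes.
byte 0: (79 XOR 07) XOR 73 = 7e XOR 73 = 0d
byte 1: (7c XOR 74) XOR 69 = 08 XOR 69 = 61
byte 2: (7e XOR a1) XOR 67 = df XOR 67 = b8
byte 3: (ce XOR d2) XOR 6e = 1c XOR 6e = 72
byte 4: (ed XOR 30) XOR 61 = dd XOR 61 = bc
byte 5: (ee XOR 1c) XOR 6c = f2 XOR 6c = 9e
byte 6: (72 XOR 97) XOR 20 = e5 XOR 20 = c5
byte 7: (63 XOR 33) XOR 74 = 50 XOR 74 = 24

0d 61 b8 72 bc 9e c5 24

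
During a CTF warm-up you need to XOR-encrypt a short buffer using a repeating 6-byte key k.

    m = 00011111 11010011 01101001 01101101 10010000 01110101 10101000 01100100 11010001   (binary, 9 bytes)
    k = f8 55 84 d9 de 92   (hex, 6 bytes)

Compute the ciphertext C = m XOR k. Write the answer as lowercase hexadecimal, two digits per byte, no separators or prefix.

The 6-byte key repeats, so the effective keystream is f8 55 84 d9 de 92 f8 55 84.
byte 0: 1f ^ f8 = e7
byte 1: d3 ^ 55 = 86
byte 2: 69 ^ 84 = ed
byte 3: 6d ^ d9 = b4
byte 4: 90 ^ de = 4e
byte 5: 75 ^ 92 = e7
byte 6: a8 ^ f8 = 50
byte 7: 64 ^ 55 = 31
byte 8: d1 ^ 84 = 55

e786edb44ee7503155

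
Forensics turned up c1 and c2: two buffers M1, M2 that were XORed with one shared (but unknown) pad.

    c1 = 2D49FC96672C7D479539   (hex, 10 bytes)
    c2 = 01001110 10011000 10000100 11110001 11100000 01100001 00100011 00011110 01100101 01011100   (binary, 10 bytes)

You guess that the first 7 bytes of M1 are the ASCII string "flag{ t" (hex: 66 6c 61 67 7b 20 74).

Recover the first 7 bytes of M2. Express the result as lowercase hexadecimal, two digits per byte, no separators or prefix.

05bd1900fc6d2a

First, c1 ⊕ c2 = (M1 ⊕ K) ⊕ (M2 ⊕ K) = M1 ⊕ M2, so the key drops out. Then M2 = (M1 ⊕ M2) ⊕ M1 over the first 7 bytes.
byte 0: (2d XOR 4e) XOR 66 = 63 XOR 66 = 05
byte 1: (49 XOR 98) XOR 6c = d1 XOR 6c = bd
byte 2: (fc XOR 84) XOR 61 = 78 XOR 61 = 19
byte 3: (96 XOR f1) XOR 67 = 67 XOR 67 = 00
byte 4: (67 XOR e0) XOR 7b = 87 XOR 7b = fc
byte 5: (2c XOR 61) XOR 20 = 4d XOR 20 = 6d
byte 6: (7d XOR 23) XOR 74 = 5e XOR 74 = 2a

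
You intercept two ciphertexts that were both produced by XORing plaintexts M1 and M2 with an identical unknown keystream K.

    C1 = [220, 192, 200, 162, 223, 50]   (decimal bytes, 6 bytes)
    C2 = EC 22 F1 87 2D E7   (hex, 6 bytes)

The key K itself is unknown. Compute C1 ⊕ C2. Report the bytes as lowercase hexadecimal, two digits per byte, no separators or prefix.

30e23925f2d5

C1 ⊕ C2 = (M1 ⊕ K) ⊕ (M2 ⊕ K) = M1 ⊕ M2 — the shared key cancels under XOR.
dc ⊕ ec = 30
c0 ⊕ 22 = e2
c8 ⊕ f1 = 39
a2 ⊕ 87 = 25
df ⊕ 2d = f2
32 ⊕ e7 = d5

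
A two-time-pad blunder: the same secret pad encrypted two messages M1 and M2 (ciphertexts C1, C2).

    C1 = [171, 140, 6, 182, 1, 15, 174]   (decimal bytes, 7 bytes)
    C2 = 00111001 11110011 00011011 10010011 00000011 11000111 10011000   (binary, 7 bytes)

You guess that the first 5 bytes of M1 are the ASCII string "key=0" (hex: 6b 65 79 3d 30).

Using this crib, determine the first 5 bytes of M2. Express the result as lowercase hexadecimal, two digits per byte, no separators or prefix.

f91a641832

First, C1 ⊕ C2 = (M1 ⊕ K) ⊕ (M2 ⊕ K) = M1 ⊕ M2, so the key drops out. Then M2 = (M1 ⊕ M2) ⊕ M1 over the first 5 bytes.
byte 0: (ab ^ 39) ^ 6b = 92 ^ 6b = f9
byte 1: (8c ^ f3) ^ 65 = 7f ^ 65 = 1a
byte 2: (06 ^ 1b) ^ 79 = 1d ^ 79 = 64
byte 3: (b6 ^ 93) ^ 3d = 25 ^ 3d = 18
byte 4: (01 ^ 03) ^ 30 = 02 ^ 30 = 32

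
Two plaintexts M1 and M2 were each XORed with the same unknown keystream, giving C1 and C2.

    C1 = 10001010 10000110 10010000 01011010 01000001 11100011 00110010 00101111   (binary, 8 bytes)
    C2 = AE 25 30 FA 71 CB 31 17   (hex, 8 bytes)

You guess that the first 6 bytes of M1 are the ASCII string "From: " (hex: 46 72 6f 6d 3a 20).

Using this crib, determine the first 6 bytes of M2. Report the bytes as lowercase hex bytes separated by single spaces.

62 d1 cf cd 0a 08

First, C1 ⊕ C2 = (M1 ⊕ K) ⊕ (M2 ⊕ K) = M1 ⊕ M2, so the key drops out. Then M2 = (M1 ⊕ M2) ⊕ M1 over the first 6 bytes.
byte 0: (8a ^ ae) ^ 46 = 24 ^ 46 = 62
byte 1: (86 ^ 25) ^ 72 = a3 ^ 72 = d1
byte 2: (90 ^ 30) ^ 6f = a0 ^ 6f = cf
byte 3: (5a ^ fa) ^ 6d = a0 ^ 6d = cd
byte 4: (41 ^ 71) ^ 3a = 30 ^ 3a = 0a
byte 5: (e3 ^ cb) ^ 20 = 28 ^ 20 = 08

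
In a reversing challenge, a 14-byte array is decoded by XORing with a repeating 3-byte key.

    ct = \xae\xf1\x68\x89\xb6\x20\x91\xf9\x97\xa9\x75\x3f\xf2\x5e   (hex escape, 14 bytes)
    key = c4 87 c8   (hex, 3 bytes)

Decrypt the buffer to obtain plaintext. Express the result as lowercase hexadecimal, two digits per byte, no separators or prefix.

6a76a04d31e8557e5f6df2f736d9

The 3-byte key repeats, so the effective keystream is c4 87 c8 c4 87 c8 c4 87 c8 c4 87 c8 c4 87.
byte 0: ae xor c4 = 6a
byte 1: f1 xor 87 = 76
byte 2: 68 xor c8 = a0
byte 3: 89 xor c4 = 4d
byte 4: b6 xor 87 = 31
byte 5: 20 xor c8 = e8
byte 6: 91 xor c4 = 55
byte 7: f9 xor 87 = 7e
byte 8: 97 xor c8 = 5f
byte 9: a9 xor c4 = 6d
byte 10: 75 xor 87 = f2
byte 11: 3f xor c8 = f7
byte 12: f2 xor c4 = 36
byte 13: 5e xor 87 = d9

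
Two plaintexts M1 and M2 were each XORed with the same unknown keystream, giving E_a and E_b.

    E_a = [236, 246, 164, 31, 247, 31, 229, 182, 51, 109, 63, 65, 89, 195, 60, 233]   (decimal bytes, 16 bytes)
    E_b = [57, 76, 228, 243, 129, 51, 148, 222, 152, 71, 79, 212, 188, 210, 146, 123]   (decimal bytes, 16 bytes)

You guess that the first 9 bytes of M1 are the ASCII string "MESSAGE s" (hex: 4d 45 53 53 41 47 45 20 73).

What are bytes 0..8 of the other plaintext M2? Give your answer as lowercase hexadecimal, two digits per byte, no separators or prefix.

First, E_a ⊕ E_b = (M1 ⊕ K) ⊕ (M2 ⊕ K) = M1 ⊕ M2, so the key drops out. Then M2 = (M1 ⊕ M2) ⊕ M1 over the first 9 bytes.
byte 0: (ec XOR 39) XOR 4d = d5 XOR 4d = 98
byte 1: (f6 XOR 4c) XOR 45 = ba XOR 45 = ff
byte 2: (a4 XOR e4) XOR 53 = 40 XOR 53 = 13
byte 3: (1f XOR f3) XOR 53 = ec XOR 53 = bf
byte 4: (f7 XOR 81) XOR 41 = 76 XOR 41 = 37
byte 5: (1f XOR 33) XOR 47 = 2c XOR 47 = 6b
byte 6: (e5 XOR 94) XOR 45 = 71 XOR 45 = 34
byte 7: (b6 XOR de) XOR 20 = 68 XOR 20 = 48
byte 8: (33 XOR 98) XOR 73 = ab XOR 73 = d8

98ff13bf376b3448d8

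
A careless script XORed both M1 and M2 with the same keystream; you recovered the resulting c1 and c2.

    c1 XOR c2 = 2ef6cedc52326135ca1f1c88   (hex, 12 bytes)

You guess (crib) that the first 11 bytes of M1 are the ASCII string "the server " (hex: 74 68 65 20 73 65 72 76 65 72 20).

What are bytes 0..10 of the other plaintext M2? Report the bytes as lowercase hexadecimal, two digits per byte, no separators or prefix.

5a9eabfc21571343af6d3c

Since c1 ⊕ c2 = M1 ⊕ M2, XORing with the guessed M1 bytes yields the corresponding M2 bytes: M2 = (c1 ⊕ c2) ⊕ M1.
2e xor 74 = 5a
f6 xor 68 = 9e
ce xor 65 = ab
dc xor 20 = fc
52 xor 73 = 21
32 xor 65 = 57
61 xor 72 = 13
35 xor 76 = 43
ca xor 65 = af
1f xor 72 = 6d
1c xor 20 = 3c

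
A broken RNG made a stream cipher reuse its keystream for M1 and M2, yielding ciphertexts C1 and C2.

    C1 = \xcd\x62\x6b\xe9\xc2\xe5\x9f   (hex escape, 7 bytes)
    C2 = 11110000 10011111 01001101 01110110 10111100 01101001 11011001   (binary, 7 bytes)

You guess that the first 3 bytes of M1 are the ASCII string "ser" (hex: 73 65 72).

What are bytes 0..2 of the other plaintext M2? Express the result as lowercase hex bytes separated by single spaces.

4e 98 54

First, C1 ⊕ C2 = (M1 ⊕ K) ⊕ (M2 ⊕ K) = M1 ⊕ M2, so the key drops out. Then M2 = (M1 ⊕ M2) ⊕ M1 over the first 3 bytes.
byte 0: (cd xor f0) xor 73 = 3d xor 73 = 4e
byte 1: (62 xor 9f) xor 65 = fd xor 65 = 98
byte 2: (6b xor 4d) xor 72 = 26 xor 72 = 54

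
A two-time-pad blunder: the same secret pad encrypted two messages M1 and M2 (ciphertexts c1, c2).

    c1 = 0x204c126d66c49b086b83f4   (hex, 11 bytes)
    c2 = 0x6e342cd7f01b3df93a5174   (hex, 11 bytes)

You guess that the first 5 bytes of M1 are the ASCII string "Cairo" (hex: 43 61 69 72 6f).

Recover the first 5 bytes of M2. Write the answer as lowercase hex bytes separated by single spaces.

First, c1 ⊕ c2 = (M1 ⊕ K) ⊕ (M2 ⊕ K) = M1 ⊕ M2, so the key drops out. Then M2 = (M1 ⊕ M2) ⊕ M1 over the first 5 bytes.
byte 0: (20 xor 6e) xor 43 = 4e xor 43 = 0d
byte 1: (4c xor 34) xor 61 = 78 xor 61 = 19
byte 2: (12 xor 2c) xor 69 = 3e xor 69 = 57
byte 3: (6d xor d7) xor 72 = ba xor 72 = c8
byte 4: (66 xor f0) xor 6f = 96 xor 6f = f9

0d 19 57 c8 f9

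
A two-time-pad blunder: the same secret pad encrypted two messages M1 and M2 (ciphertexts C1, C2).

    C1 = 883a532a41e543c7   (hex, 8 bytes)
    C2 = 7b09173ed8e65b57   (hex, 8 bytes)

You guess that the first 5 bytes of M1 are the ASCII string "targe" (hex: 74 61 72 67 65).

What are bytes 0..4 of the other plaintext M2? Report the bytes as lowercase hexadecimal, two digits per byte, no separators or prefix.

87523673fc

First, C1 ⊕ C2 = (M1 ⊕ K) ⊕ (M2 ⊕ K) = M1 ⊕ M2, so the key drops out. Then M2 = (M1 ⊕ M2) ⊕ M1 over the first 5 bytes.
byte 0: (88 xor 7b) xor 74 = f3 xor 74 = 87
byte 1: (3a xor 09) xor 61 = 33 xor 61 = 52
byte 2: (53 xor 17) xor 72 = 44 xor 72 = 36
byte 3: (2a xor 3e) xor 67 = 14 xor 67 = 73
byte 4: (41 xor d8) xor 65 = 99 xor 65 = fc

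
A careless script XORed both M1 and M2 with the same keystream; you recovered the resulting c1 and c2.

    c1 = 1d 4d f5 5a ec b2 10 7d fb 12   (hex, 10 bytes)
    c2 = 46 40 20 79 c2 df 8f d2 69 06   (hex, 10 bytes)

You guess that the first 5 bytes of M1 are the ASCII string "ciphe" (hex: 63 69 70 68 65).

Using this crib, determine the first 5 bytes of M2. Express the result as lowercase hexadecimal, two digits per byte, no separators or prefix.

First, c1 ⊕ c2 = (M1 ⊕ K) ⊕ (M2 ⊕ K) = M1 ⊕ M2, so the key drops out. Then M2 = (M1 ⊕ M2) ⊕ M1 over the first 5 bytes.
byte 0: (1d XOR 46) XOR 63 = 5b XOR 63 = 38
byte 1: (4d XOR 40) XOR 69 = 0d XOR 69 = 64
byte 2: (f5 XOR 20) XOR 70 = d5 XOR 70 = a5
byte 3: (5a XOR 79) XOR 68 = 23 XOR 68 = 4b
byte 4: (ec XOR c2) XOR 65 = 2e XOR 65 = 4b

3864a54b4b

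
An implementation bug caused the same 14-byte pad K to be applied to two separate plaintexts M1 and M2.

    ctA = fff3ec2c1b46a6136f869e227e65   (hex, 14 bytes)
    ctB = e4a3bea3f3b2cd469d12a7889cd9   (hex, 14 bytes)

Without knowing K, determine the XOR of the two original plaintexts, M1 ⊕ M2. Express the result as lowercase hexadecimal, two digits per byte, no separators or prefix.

ctA ⊕ ctB = (M1 ⊕ K) ⊕ (M2 ⊕ K) = M1 ⊕ M2 — the shared key cancels under XOR.
byte 0: ff XOR e4 = 1b
byte 1: f3 XOR a3 = 50
byte 2: ec XOR be = 52
byte 3: 2c XOR a3 = 8f
byte 4: 1b XOR f3 = e8
byte 5: 46 XOR b2 = f4
byte 6: a6 XOR cd = 6b
byte 7: 13 XOR 46 = 55
byte 8: 6f XOR 9d = f2
byte 9: 86 XOR 12 = 94
byte 10: 9e XOR a7 = 39
byte 11: 22 XOR 88 = aa
byte 12: 7e XOR 9c = e2
byte 13: 65 XOR d9 = bc

1b50528fe8f46b55f29439aae2bc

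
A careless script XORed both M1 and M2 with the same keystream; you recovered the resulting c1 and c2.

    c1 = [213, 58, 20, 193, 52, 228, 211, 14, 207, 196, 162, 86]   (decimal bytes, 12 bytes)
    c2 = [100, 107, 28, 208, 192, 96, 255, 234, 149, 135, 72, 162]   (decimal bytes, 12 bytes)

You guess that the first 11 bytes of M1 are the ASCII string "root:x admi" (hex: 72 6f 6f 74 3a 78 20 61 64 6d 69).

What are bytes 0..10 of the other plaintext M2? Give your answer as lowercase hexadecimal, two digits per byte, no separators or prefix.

c33e6765cefc0c853e2e83

First, c1 ⊕ c2 = (M1 ⊕ K) ⊕ (M2 ⊕ K) = M1 ⊕ M2, so the key drops out. Then M2 = (M1 ⊕ M2) ⊕ M1 over the first 11 bytes.
byte 0: (d5 XOR 64) XOR 72 = b1 XOR 72 = c3
byte 1: (3a XOR 6b) XOR 6f = 51 XOR 6f = 3e
byte 2: (14 XOR 1c) XOR 6f = 08 XOR 6f = 67
byte 3: (c1 XOR d0) XOR 74 = 11 XOR 74 = 65
byte 4: (34 XOR c0) XOR 3a = f4 XOR 3a = ce
byte 5: (e4 XOR 60) XOR 78 = 84 XOR 78 = fc
byte 6: (d3 XOR ff) XOR 20 = 2c XOR 20 = 0c
byte 7: (0e XOR ea) XOR 61 = e4 XOR 61 = 85
byte 8: (cf XOR 95) XOR 64 = 5a XOR 64 = 3e
byte 9: (c4 XOR 87) XOR 6d = 43 XOR 6d = 2e
byte 10: (a2 XOR 48) XOR 69 = ea XOR 69 = 83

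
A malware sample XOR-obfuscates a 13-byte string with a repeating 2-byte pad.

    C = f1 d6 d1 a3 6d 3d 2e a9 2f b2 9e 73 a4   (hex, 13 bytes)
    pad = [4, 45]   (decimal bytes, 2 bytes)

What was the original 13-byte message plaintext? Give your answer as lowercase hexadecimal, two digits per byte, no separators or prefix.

f5fbd58e69102a842b9f9a5ea0

The 2-byte key repeats, so the effective keystream is 04 2d 04 2d 04 2d 04 2d 04 2d 04 2d 04.
byte 0: 11110001 ^ 00000100 = 11110101
byte 1: 11010110 ^ 00101101 = 11111011
byte 2: 11010001 ^ 00000100 = 11010101
byte 3: 10100011 ^ 00101101 = 10001110
byte 4: 01101101 ^ 00000100 = 01101001
byte 5: 00111101 ^ 00101101 = 00010000
byte 6: 00101110 ^ 00000100 = 00101010
byte 7: 10101001 ^ 00101101 = 10000100
byte 8: 00101111 ^ 00000100 = 00101011
byte 9: 10110010 ^ 00101101 = 10011111
byte 10: 10011110 ^ 00000100 = 10011010
byte 11: 01110011 ^ 00101101 = 01011110
byte 12: 10100100 ^ 00000100 = 10100000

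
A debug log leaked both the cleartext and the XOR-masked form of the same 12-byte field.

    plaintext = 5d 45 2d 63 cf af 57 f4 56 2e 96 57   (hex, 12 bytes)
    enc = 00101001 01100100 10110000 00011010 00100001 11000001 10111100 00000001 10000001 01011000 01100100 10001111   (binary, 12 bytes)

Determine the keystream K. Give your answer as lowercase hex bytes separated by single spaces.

Since enc = plaintext ⊕ K, XORing both sides with plaintext gives K = plaintext ⊕ enc.
byte 0: 5d ⊕ 29 = 74
byte 1: 45 ⊕ 64 = 21
byte 2: 2d ⊕ b0 = 9d
byte 3: 63 ⊕ 1a = 79
byte 4: cf ⊕ 21 = ee
byte 5: af ⊕ c1 = 6e
byte 6: 57 ⊕ bc = eb
byte 7: f4 ⊕ 01 = f5
byte 8: 56 ⊕ 81 = d7
byte 9: 2e ⊕ 58 = 76
byte 10: 96 ⊕ 64 = f2
byte 11: 57 ⊕ 8f = d8

74 21 9d 79 ee 6e eb f5 d7 76 f2 d8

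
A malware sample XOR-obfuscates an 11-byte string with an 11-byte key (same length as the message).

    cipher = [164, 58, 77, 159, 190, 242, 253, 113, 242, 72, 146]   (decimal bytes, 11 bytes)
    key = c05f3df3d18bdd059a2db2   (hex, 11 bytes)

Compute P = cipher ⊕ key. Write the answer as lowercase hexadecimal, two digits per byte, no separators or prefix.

6465706c6f792074686520

a4 XOR c0 = 64
3a XOR 5f = 65
4d XOR 3d = 70
9f XOR f3 = 6c
be XOR d1 = 6f
f2 XOR 8b = 79
fd XOR dd = 20
71 XOR 05 = 74
f2 XOR 9a = 68
48 XOR 2d = 65
92 XOR b2 = 20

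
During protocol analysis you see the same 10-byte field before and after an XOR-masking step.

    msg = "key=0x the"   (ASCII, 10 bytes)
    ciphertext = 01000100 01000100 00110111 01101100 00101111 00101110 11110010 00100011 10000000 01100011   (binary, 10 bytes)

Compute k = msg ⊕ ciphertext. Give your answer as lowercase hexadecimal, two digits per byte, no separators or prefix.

Since ciphertext = msg ⊕ k, XORing both sides with msg gives k = msg ⊕ ciphertext.
107 xor  68 =  47
101 xor  68 =  33
121 xor  55 =  78
 61 xor 108 =  81
 48 xor  47 =  31
120 xor  46 =  86
 32 xor 242 = 210
116 xor  35 =  87
104 xor 128 = 232
101 xor  99 =   6

2f214e511f56d257e806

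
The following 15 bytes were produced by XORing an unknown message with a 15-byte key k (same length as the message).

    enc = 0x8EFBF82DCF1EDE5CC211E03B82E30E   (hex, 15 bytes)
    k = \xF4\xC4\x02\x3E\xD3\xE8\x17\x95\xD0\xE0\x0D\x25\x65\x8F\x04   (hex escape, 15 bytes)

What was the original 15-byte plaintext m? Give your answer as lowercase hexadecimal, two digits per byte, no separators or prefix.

7a3ffa131cf6c9c912f1ed1ee76c0a

byte 0: 8e XOR f4 = 7a
byte 1: fb XOR c4 = 3f
byte 2: f8 XOR 02 = fa
byte 3: 2d XOR 3e = 13
byte 4: cf XOR d3 = 1c
byte 5: 1e XOR e8 = f6
byte 6: de XOR 17 = c9
byte 7: 5c XOR 95 = c9
byte 8: c2 XOR d0 = 12
byte 9: 11 XOR e0 = f1
byte 10: e0 XOR 0d = ed
byte 11: 3b XOR 25 = 1e
byte 12: 82 XOR 65 = e7
byte 13: e3 XOR 8f = 6c
byte 14: 0e XOR 04 = 0a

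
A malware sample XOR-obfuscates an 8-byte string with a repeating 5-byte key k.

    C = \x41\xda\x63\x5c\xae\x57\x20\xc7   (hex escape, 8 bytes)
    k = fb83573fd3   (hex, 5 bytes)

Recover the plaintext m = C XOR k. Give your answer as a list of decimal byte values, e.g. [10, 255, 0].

[186, 89, 52, 99, 125, 172, 163, 144]

The 5-byte key repeats, so the effective keystream is fb 83 57 3f d3 fb 83 57.
byte 0:  65 ⊕ 251 = 186
byte 1: 218 ⊕ 131 =  89
byte 2:  99 ⊕  87 =  52
byte 3:  92 ⊕  63 =  99
byte 4: 174 ⊕ 211 = 125
byte 5:  87 ⊕ 251 = 172
byte 6:  32 ⊕ 131 = 163
byte 7: 199 ⊕  87 = 144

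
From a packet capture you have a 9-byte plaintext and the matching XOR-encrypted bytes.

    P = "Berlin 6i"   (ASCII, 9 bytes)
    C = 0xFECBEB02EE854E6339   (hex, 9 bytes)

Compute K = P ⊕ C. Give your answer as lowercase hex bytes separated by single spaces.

Since C = P ⊕ K, XORing both sides with P gives K = P ⊕ C.
01000010 ⊕ 11111110 = 10111100
01100101 ⊕ 11001011 = 10101110
01110010 ⊕ 11101011 = 10011001
01101100 ⊕ 00000010 = 01101110
01101001 ⊕ 11101110 = 10000111
01101110 ⊕ 10000101 = 11101011
00100000 ⊕ 01001110 = 01101110
00110110 ⊕ 01100011 = 01010101
01101001 ⊕ 00111001 = 01010000

bc ae 99 6e 87 eb 6e 55 50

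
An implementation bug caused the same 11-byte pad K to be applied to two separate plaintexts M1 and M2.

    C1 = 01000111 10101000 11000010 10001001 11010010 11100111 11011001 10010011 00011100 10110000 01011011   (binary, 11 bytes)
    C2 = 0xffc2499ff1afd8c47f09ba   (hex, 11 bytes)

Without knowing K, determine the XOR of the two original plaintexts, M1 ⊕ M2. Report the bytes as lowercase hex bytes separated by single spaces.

C1 ⊕ C2 = (M1 ⊕ K) ⊕ (M2 ⊕ K) = M1 ⊕ M2 — the shared key cancels under XOR.
47 XOR ff = b8
a8 XOR c2 = 6a
c2 XOR 49 = 8b
89 XOR 9f = 16
d2 XOR f1 = 23
e7 XOR af = 48
d9 XOR d8 = 01
93 XOR c4 = 57
1c XOR 7f = 63
b0 XOR 09 = b9
5b XOR ba = e1

b8 6a 8b 16 23 48 01 57 63 b9 e1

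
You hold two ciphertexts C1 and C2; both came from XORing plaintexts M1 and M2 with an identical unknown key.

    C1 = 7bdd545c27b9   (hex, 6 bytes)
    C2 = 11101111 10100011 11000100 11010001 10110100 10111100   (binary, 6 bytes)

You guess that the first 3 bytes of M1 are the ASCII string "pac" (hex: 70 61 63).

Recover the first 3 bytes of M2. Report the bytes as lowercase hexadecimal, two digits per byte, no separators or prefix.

e41ff3

First, C1 ⊕ C2 = (M1 ⊕ K) ⊕ (M2 ⊕ K) = M1 ⊕ M2, so the key drops out. Then M2 = (M1 ⊕ M2) ⊕ M1 over the first 3 bytes.
byte 0: (7b ^ ef) ^ 70 = 94 ^ 70 = e4
byte 1: (dd ^ a3) ^ 61 = 7e ^ 61 = 1f
byte 2: (54 ^ c4) ^ 63 = 90 ^ 63 = f3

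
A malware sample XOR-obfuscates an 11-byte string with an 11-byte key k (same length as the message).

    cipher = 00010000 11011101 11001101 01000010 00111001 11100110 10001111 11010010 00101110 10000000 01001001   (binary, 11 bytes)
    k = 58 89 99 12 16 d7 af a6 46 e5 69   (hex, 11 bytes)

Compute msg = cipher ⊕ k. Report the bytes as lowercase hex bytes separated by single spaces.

XOR is its own inverse, so applying the key byte-wise gives the result directly.
10 ^ 58 = 48
dd ^ 89 = 54
cd ^ 99 = 54
42 ^ 12 = 50
39 ^ 16 = 2f
e6 ^ d7 = 31
8f ^ af = 20
d2 ^ a6 = 74
2e ^ 46 = 68
80 ^ e5 = 65
49 ^ 69 = 20

48 54 54 50 2f 31 20 74 68 65 20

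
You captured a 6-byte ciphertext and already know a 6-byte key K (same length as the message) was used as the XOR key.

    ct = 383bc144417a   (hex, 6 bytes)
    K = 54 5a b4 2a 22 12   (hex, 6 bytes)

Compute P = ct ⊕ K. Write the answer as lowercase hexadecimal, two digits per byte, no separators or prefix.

6c61756e6368

XOR is its own inverse, so applying the key byte-wise gives the result directly.
byte 0:  56 ^  84 = 108
byte 1:  59 ^  90 =  97
byte 2: 193 ^ 180 = 117
byte 3:  68 ^  42 = 110
byte 4:  65 ^  34 =  99
byte 5: 122 ^  18 = 104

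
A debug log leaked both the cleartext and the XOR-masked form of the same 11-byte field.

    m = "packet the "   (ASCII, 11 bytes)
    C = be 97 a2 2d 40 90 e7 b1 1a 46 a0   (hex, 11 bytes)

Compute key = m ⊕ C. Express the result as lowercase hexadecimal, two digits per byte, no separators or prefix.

cef6c14625e4c7c5722380

Since C = m ⊕ key, XORing both sides with m gives key = m ⊕ C.
112 XOR 190 = 206
 97 XOR 151 = 246
 99 XOR 162 = 193
107 XOR  45 =  70
101 XOR  64 =  37
116 XOR 144 = 228
 32 XOR 231 = 199
116 XOR 177 = 197
104 XOR  26 = 114
101 XOR  70 =  35
 32 XOR 160 = 128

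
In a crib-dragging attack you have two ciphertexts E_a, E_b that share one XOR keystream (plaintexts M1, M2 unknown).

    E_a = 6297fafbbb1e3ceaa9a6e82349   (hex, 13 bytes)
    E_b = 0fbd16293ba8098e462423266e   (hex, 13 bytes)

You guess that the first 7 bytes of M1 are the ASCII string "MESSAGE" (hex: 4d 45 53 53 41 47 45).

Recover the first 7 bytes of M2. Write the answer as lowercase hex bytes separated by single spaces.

20 6f bf 81 c1 f1 70

First, E_a ⊕ E_b = (M1 ⊕ K) ⊕ (M2 ⊕ K) = M1 ⊕ M2, so the key drops out. Then M2 = (M1 ⊕ M2) ⊕ M1 over the first 7 bytes.
byte 0: (62 ^ 0f) ^ 4d = 6d ^ 4d = 20
byte 1: (97 ^ bd) ^ 45 = 2a ^ 45 = 6f
byte 2: (fa ^ 16) ^ 53 = ec ^ 53 = bf
byte 3: (fb ^ 29) ^ 53 = d2 ^ 53 = 81
byte 4: (bb ^ 3b) ^ 41 = 80 ^ 41 = c1
byte 5: (1e ^ a8) ^ 47 = b6 ^ 47 = f1
byte 6: (3c ^ 09) ^ 45 = 35 ^ 45 = 70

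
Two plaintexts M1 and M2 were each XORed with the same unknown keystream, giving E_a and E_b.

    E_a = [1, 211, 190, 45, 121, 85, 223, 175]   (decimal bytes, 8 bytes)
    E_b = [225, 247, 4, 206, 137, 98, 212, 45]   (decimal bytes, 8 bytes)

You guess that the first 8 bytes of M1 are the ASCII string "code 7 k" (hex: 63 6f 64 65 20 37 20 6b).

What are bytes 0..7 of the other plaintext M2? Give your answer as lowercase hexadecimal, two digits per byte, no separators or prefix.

834bde86d0002be9

First, E_a ⊕ E_b = (M1 ⊕ K) ⊕ (M2 ⊕ K) = M1 ⊕ M2, so the key drops out. Then M2 = (M1 ⊕ M2) ⊕ M1 over the first 8 bytes.
byte 0: (01 xor e1) xor 63 = e0 xor 63 = 83
byte 1: (d3 xor f7) xor 6f = 24 xor 6f = 4b
byte 2: (be xor 04) xor 64 = ba xor 64 = de
byte 3: (2d xor ce) xor 65 = e3 xor 65 = 86
byte 4: (79 xor 89) xor 20 = f0 xor 20 = d0
byte 5: (55 xor 62) xor 37 = 37 xor 37 = 00
byte 6: (df xor d4) xor 20 = 0b xor 20 = 2b
byte 7: (af xor 2d) xor 6b = 82 xor 6b = e9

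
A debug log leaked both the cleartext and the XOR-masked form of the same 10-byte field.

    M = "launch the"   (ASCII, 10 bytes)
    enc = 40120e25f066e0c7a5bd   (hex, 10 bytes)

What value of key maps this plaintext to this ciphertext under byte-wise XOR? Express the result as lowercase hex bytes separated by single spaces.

Since enc = M ⊕ key, XORing both sides with M gives key = M ⊕ enc.
byte 0: 6c ⊕ 40 = 2c
byte 1: 61 ⊕ 12 = 73
byte 2: 75 ⊕ 0e = 7b
byte 3: 6e ⊕ 25 = 4b
byte 4: 63 ⊕ f0 = 93
byte 5: 68 ⊕ 66 = 0e
byte 6: 20 ⊕ e0 = c0
byte 7: 74 ⊕ c7 = b3
byte 8: 68 ⊕ a5 = cd
byte 9: 65 ⊕ bd = d8

2c 73 7b 4b 93 0e c0 b3 cd d8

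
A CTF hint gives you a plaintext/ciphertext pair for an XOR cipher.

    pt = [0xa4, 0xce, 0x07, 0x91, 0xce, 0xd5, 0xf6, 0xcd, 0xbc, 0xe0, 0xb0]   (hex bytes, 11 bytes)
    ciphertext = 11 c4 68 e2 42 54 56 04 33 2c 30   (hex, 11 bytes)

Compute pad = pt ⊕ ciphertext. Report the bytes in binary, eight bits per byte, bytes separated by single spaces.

Since ciphertext = pt ⊕ pad, XORing both sides with pt gives pad = pt ⊕ ciphertext.
a4 XOR 11 = b5
ce XOR c4 = 0a
07 XOR 68 = 6f
91 XOR e2 = 73
ce XOR 42 = 8c
d5 XOR 54 = 81
f6 XOR 56 = a0
cd XOR 04 = c9
bc XOR 33 = 8f
e0 XOR 2c = cc
b0 XOR 30 = 80

10110101 00001010 01101111 01110011 10001100 10000001 10100000 11001001 10001111 11001100 10000000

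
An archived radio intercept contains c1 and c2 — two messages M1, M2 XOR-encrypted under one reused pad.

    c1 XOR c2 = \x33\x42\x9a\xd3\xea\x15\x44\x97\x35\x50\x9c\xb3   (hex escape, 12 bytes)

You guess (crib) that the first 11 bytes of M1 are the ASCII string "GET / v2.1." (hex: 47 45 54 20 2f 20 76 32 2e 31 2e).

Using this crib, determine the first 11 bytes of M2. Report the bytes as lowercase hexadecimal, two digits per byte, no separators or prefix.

Since c1 ⊕ c2 = M1 ⊕ M2, XORing with the guessed M1 bytes yields the corresponding M2 bytes: M2 = (c1 ⊕ c2) ⊕ M1.
33 ⊕ 47 = 74
42 ⊕ 45 = 07
9a ⊕ 54 = ce
d3 ⊕ 20 = f3
ea ⊕ 2f = c5
15 ⊕ 20 = 35
44 ⊕ 76 = 32
97 ⊕ 32 = a5
35 ⊕ 2e = 1b
50 ⊕ 31 = 61
9c ⊕ 2e = b2

7407cef3c53532a51b61b2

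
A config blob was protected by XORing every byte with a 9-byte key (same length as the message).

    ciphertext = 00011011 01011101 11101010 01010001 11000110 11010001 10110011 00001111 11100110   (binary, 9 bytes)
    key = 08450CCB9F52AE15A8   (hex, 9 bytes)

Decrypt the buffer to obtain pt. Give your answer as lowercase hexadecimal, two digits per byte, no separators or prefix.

1318e69a59831d1a4e

1b ^ 08 = 13
5d ^ 45 = 18
ea ^ 0c = e6
51 ^ cb = 9a
c6 ^ 9f = 59
d1 ^ 52 = 83
b3 ^ ae = 1d
0f ^ 15 = 1a
e6 ^ a8 = 4e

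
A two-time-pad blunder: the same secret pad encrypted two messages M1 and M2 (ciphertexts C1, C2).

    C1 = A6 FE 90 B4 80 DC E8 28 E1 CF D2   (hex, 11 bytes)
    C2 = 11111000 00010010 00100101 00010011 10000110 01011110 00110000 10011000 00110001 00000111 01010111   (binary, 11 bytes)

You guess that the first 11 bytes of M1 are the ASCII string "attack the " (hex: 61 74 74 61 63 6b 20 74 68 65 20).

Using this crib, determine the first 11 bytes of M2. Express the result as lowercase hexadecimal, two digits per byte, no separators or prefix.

3f98c1c665e9f8c4b8ada5

First, C1 ⊕ C2 = (M1 ⊕ K) ⊕ (M2 ⊕ K) = M1 ⊕ M2, so the key drops out. Then M2 = (M1 ⊕ M2) ⊕ M1 over the first 11 bytes.
byte 0: (a6 XOR f8) XOR 61 = 5e XOR 61 = 3f
byte 1: (fe XOR 12) XOR 74 = ec XOR 74 = 98
byte 2: (90 XOR 25) XOR 74 = b5 XOR 74 = c1
byte 3: (b4 XOR 13) XOR 61 = a7 XOR 61 = c6
byte 4: (80 XOR 86) XOR 63 = 06 XOR 63 = 65
byte 5: (dc XOR 5e) XOR 6b = 82 XOR 6b = e9
byte 6: (e8 XOR 30) XOR 20 = d8 XOR 20 = f8
byte 7: (28 XOR 98) XOR 74 = b0 XOR 74 = c4
byte 8: (e1 XOR 31) XOR 68 = d0 XOR 68 = b8
byte 9: (cf XOR 07) XOR 65 = c8 XOR 65 = ad
byte 10: (d2 XOR 57) XOR 20 = 85 XOR 20 = a5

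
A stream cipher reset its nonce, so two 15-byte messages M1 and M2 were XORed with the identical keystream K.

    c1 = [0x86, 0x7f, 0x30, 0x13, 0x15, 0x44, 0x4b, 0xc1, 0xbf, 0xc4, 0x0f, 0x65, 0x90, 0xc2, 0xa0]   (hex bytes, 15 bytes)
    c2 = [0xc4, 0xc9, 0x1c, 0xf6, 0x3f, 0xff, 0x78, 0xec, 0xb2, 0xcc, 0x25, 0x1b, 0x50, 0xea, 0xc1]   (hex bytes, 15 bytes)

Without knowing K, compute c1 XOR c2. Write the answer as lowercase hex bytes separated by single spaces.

c1 ⊕ c2 = (M1 ⊕ K) ⊕ (M2 ⊕ K) = M1 ⊕ M2 — the shared key cancels under XOR.
byte 0: 86 ⊕ c4 = 42
byte 1: 7f ⊕ c9 = b6
byte 2: 30 ⊕ 1c = 2c
byte 3: 13 ⊕ f6 = e5
byte 4: 15 ⊕ 3f = 2a
byte 5: 44 ⊕ ff = bb
byte 6: 4b ⊕ 78 = 33
byte 7: c1 ⊕ ec = 2d
byte 8: bf ⊕ b2 = 0d
byte 9: c4 ⊕ cc = 08
byte 10: 0f ⊕ 25 = 2a
byte 11: 65 ⊕ 1b = 7e
byte 12: 90 ⊕ 50 = c0
byte 13: c2 ⊕ ea = 28
byte 14: a0 ⊕ c1 = 61

42 b6 2c e5 2a bb 33 2d 0d 08 2a 7e c0 28 61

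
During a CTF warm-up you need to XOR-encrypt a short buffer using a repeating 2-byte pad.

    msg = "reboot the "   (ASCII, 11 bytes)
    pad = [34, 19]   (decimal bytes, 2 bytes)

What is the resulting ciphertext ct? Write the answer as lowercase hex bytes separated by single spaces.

The 2-byte key repeats, so the effective keystream is 22 13 22 13 22 13 22 13 22 13 22.
byte 0: 72 XOR 22 = 50
byte 1: 65 XOR 13 = 76
byte 2: 62 XOR 22 = 40
byte 3: 6f XOR 13 = 7c
byte 4: 6f XOR 22 = 4d
byte 5: 74 XOR 13 = 67
byte 6: 20 XOR 22 = 02
byte 7: 74 XOR 13 = 67
byte 8: 68 XOR 22 = 4a
byte 9: 65 XOR 13 = 76
byte 10: 20 XOR 22 = 02

50 76 40 7c 4d 67 02 67 4a 76 02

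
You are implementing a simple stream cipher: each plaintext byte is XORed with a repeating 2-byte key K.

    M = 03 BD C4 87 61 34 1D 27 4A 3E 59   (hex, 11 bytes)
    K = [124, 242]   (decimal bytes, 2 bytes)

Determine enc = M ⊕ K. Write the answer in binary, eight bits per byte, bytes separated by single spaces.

The 2-byte key repeats, so the effective keystream is 7c f2 7c f2 7c f2 7c f2 7c f2 7c.
byte 0: 03 xor 7c = 7f
byte 1: bd xor f2 = 4f
byte 2: c4 xor 7c = b8
byte 3: 87 xor f2 = 75
byte 4: 61 xor 7c = 1d
byte 5: 34 xor f2 = c6
byte 6: 1d xor 7c = 61
byte 7: 27 xor f2 = d5
byte 8: 4a xor 7c = 36
byte 9: 3e xor f2 = cc
byte 10: 59 xor 7c = 25

01111111 01001111 10111000 01110101 00011101 11000110 01100001 11010101 00110110 11001100 00100101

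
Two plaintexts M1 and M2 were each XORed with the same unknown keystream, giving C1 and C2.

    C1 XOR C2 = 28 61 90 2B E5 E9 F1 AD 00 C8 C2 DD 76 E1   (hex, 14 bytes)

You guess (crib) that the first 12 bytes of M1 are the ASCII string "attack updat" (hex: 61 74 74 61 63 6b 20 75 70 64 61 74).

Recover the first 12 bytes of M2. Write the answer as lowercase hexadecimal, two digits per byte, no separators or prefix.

4915e44a8682d1d870aca3a9

Since C1 ⊕ C2 = M1 ⊕ M2, XORing with the guessed M1 bytes yields the corresponding M2 bytes: M2 = (C1 ⊕ C2) ⊕ M1.
28 ^ 61 = 49
61 ^ 74 = 15
90 ^ 74 = e4
2b ^ 61 = 4a
e5 ^ 63 = 86
e9 ^ 6b = 82
f1 ^ 20 = d1
ad ^ 75 = d8
00 ^ 70 = 70
c8 ^ 64 = ac
c2 ^ 61 = a3
dd ^ 74 = a9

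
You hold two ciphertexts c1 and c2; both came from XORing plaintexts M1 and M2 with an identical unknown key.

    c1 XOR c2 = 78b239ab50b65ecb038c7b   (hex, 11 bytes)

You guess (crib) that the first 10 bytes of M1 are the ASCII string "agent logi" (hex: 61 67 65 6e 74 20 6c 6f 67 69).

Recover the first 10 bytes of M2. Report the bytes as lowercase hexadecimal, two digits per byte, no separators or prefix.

19d55cc5249632a464e5

Since c1 ⊕ c2 = M1 ⊕ M2, XORing with the guessed M1 bytes yields the corresponding M2 bytes: M2 = (c1 ⊕ c2) ⊕ M1.
01111000 xor 01100001 = 00011001
10110010 xor 01100111 = 11010101
00111001 xor 01100101 = 01011100
10101011 xor 01101110 = 11000101
01010000 xor 01110100 = 00100100
10110110 xor 00100000 = 10010110
01011110 xor 01101100 = 00110010
11001011 xor 01101111 = 10100100
00000011 xor 01100111 = 01100100
10001100 xor 01101001 = 11100101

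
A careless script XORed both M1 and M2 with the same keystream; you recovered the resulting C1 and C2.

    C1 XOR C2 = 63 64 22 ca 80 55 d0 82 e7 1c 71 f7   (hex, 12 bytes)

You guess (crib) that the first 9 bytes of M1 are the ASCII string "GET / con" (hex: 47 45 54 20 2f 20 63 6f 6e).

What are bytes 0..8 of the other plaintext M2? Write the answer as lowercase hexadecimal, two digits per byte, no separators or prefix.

Since C1 ⊕ C2 = M1 ⊕ M2, XORing with the guessed M1 bytes yields the corresponding M2 bytes: M2 = (C1 ⊕ C2) ⊕ M1.
63 ⊕ 47 = 24
64 ⊕ 45 = 21
22 ⊕ 54 = 76
ca ⊕ 20 = ea
80 ⊕ 2f = af
55 ⊕ 20 = 75
d0 ⊕ 63 = b3
82 ⊕ 6f = ed
e7 ⊕ 6e = 89

242176eaaf75b3ed89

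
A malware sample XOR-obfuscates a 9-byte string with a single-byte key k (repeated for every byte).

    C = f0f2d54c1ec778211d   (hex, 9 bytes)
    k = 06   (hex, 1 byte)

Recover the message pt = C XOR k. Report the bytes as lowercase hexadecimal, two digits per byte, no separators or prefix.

The 1-byte key repeats, so the effective keystream is 06 06 06 06 06 06 06 06 06.
byte 0: f0 XOR 06 = f6
byte 1: f2 XOR 06 = f4
byte 2: d5 XOR 06 = d3
byte 3: 4c XOR 06 = 4a
byte 4: 1e XOR 06 = 18
byte 5: c7 XOR 06 = c1
byte 6: 78 XOR 06 = 7e
byte 7: 21 XOR 06 = 27
byte 8: 1d XOR 06 = 1b

f6f4d34a18c17e271b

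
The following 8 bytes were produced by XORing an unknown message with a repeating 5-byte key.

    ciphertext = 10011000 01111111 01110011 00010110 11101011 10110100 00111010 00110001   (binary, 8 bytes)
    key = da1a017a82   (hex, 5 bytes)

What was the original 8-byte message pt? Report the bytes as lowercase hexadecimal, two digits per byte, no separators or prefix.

4265726c696e2030

The 5-byte key repeats, so the effective keystream is da 1a 01 7a 82 da 1a 01.
byte 0: 98 XOR da = 42
byte 1: 7f XOR 1a = 65
byte 2: 73 XOR 01 = 72
byte 3: 16 XOR 7a = 6c
byte 4: eb XOR 82 = 69
byte 5: b4 XOR da = 6e
byte 6: 3a XOR 1a = 20
byte 7: 31 XOR 01 = 30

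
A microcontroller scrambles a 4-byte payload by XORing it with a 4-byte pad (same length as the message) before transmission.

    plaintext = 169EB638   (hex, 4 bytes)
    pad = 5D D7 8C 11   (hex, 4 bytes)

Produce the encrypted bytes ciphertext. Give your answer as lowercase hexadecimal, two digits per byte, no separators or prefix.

00010110 ^ 01011101 = 01001011
10011110 ^ 11010111 = 01001001
10110110 ^ 10001100 = 00111010
00111000 ^ 00010001 = 00101001

4b493a29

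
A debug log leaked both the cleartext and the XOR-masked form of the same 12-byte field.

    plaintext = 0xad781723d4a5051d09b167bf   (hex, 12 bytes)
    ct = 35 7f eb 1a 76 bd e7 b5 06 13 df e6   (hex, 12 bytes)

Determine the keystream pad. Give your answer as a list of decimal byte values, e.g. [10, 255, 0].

[152, 7, 252, 57, 162, 24, 226, 168, 15, 162, 184, 89]

Since ct = plaintext ⊕ pad, XORing both sides with plaintext gives pad = plaintext ⊕ ct.
10101101 xor 00110101 = 10011000
01111000 xor 01111111 = 00000111
00010111 xor 11101011 = 11111100
00100011 xor 00011010 = 00111001
11010100 xor 01110110 = 10100010
10100101 xor 10111101 = 00011000
00000101 xor 11100111 = 11100010
00011101 xor 10110101 = 10101000
00001001 xor 00000110 = 00001111
10110001 xor 00010011 = 10100010
01100111 xor 11011111 = 10111000
10111111 xor 11100110 = 01011001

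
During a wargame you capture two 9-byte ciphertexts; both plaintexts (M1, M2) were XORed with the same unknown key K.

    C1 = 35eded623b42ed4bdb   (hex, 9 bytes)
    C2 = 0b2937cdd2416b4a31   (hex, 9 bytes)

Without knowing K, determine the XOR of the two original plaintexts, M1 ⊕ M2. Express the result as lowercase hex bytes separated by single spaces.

3e c4 da af e9 03 86 01 ea

C1 ⊕ C2 = (M1 ⊕ K) ⊕ (M2 ⊕ K) = M1 ⊕ M2 — the shared key cancels under XOR.
byte 0: 35 xor 0b = 3e
byte 1: ed xor 29 = c4
byte 2: ed xor 37 = da
byte 3: 62 xor cd = af
byte 4: 3b xor d2 = e9
byte 5: 42 xor 41 = 03
byte 6: ed xor 6b = 86
byte 7: 4b xor 4a = 01
byte 8: db xor 31 = ea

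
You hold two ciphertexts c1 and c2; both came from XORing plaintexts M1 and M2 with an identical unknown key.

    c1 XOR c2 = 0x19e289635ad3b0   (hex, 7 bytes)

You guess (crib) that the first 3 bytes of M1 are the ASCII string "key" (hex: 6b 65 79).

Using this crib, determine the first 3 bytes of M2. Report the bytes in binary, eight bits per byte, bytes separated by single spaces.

Since c1 ⊕ c2 = M1 ⊕ M2, XORing with the guessed M1 bytes yields the corresponding M2 bytes: M2 = (c1 ⊕ c2) ⊕ M1.
byte 0: 19 ⊕ 6b = 72
byte 1: e2 ⊕ 65 = 87
byte 2: 89 ⊕ 79 = f0

01110010 10000111 11110000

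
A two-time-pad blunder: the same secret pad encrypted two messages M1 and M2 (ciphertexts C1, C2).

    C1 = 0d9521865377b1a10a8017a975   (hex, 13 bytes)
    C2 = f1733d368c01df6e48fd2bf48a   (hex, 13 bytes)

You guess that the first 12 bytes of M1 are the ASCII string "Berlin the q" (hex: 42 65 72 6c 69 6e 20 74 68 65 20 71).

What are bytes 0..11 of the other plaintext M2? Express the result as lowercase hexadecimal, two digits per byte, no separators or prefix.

be836edcb6184ebb2a181c2c

First, C1 ⊕ C2 = (M1 ⊕ K) ⊕ (M2 ⊕ K) = M1 ⊕ M2, so the key drops out. Then M2 = (M1 ⊕ M2) ⊕ M1 over the first 12 bytes.
byte 0: (0d ^ f1) ^ 42 = fc ^ 42 = be
byte 1: (95 ^ 73) ^ 65 = e6 ^ 65 = 83
byte 2: (21 ^ 3d) ^ 72 = 1c ^ 72 = 6e
byte 3: (86 ^ 36) ^ 6c = b0 ^ 6c = dc
byte 4: (53 ^ 8c) ^ 69 = df ^ 69 = b6
byte 5: (77 ^ 01) ^ 6e = 76 ^ 6e = 18
byte 6: (b1 ^ df) ^ 20 = 6e ^ 20 = 4e
byte 7: (a1 ^ 6e) ^ 74 = cf ^ 74 = bb
byte 8: (0a ^ 48) ^ 68 = 42 ^ 68 = 2a
byte 9: (80 ^ fd) ^ 65 = 7d ^ 65 = 18
byte 10: (17 ^ 2b) ^ 20 = 3c ^ 20 = 1c
byte 11: (a9 ^ f4) ^ 71 = 5d ^ 71 = 2c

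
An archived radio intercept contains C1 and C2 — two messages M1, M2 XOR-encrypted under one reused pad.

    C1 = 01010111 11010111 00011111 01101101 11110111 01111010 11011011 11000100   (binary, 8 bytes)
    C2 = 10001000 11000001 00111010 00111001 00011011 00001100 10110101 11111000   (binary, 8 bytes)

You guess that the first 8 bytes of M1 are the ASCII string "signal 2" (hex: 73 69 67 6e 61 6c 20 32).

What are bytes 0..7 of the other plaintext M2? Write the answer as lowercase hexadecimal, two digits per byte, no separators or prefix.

ac7f423a8d1a4e0e

First, C1 ⊕ C2 = (M1 ⊕ K) ⊕ (M2 ⊕ K) = M1 ⊕ M2, so the key drops out. Then M2 = (M1 ⊕ M2) ⊕ M1 over the first 8 bytes.
byte 0: (57 XOR 88) XOR 73 = df XOR 73 = ac
byte 1: (d7 XOR c1) XOR 69 = 16 XOR 69 = 7f
byte 2: (1f XOR 3a) XOR 67 = 25 XOR 67 = 42
byte 3: (6d XOR 39) XOR 6e = 54 XOR 6e = 3a
byte 4: (f7 XOR 1b) XOR 61 = ec XOR 61 = 8d
byte 5: (7a XOR 0c) XOR 6c = 76 XOR 6c = 1a
byte 6: (db XOR b5) XOR 20 = 6e XOR 20 = 4e
byte 7: (c4 XOR f8) XOR 32 = 3c XOR 32 = 0e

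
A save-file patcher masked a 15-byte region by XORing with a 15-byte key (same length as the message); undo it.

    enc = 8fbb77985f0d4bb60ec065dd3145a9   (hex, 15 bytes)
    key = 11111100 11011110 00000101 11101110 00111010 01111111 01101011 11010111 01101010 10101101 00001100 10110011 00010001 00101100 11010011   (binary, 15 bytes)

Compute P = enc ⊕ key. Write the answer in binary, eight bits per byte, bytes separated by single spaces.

01110011 01100101 01110010 01110110 01100101 01110010 00100000 01100001 01100100 01101101 01101001 01101110 00100000 01101001 01111010

XOR is its own inverse, so applying the key byte-wise gives the result directly.
10001111 XOR 11111100 = 01110011
10111011 XOR 11011110 = 01100101
01110111 XOR 00000101 = 01110010
10011000 XOR 11101110 = 01110110
01011111 XOR 00111010 = 01100101
00001101 XOR 01111111 = 01110010
01001011 XOR 01101011 = 00100000
10110110 XOR 11010111 = 01100001
00001110 XOR 01101010 = 01100100
11000000 XOR 10101101 = 01101101
01100101 XOR 00001100 = 01101001
11011101 XOR 10110011 = 01101110
00110001 XOR 00010001 = 00100000
01000101 XOR 00101100 = 01101001
10101001 XOR 11010011 = 01111010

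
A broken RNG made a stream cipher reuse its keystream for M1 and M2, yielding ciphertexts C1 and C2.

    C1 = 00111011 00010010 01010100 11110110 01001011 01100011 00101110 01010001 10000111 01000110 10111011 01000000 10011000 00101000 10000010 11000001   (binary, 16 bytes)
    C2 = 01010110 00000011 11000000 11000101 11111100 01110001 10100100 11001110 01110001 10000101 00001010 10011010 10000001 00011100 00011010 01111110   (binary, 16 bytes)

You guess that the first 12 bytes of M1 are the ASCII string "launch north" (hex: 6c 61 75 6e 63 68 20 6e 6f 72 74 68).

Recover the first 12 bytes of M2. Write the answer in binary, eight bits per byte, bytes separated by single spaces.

00000001 01110000 11100001 01011101 11010100 01111010 10101010 11110001 10011001 10110001 11000101 10110010

First, C1 ⊕ C2 = (M1 ⊕ K) ⊕ (M2 ⊕ K) = M1 ⊕ M2, so the key drops out. Then M2 = (M1 ⊕ M2) ⊕ M1 over the first 12 bytes.
byte 0: (3b ^ 56) ^ 6c = 6d ^ 6c = 01
byte 1: (12 ^ 03) ^ 61 = 11 ^ 61 = 70
byte 2: (54 ^ c0) ^ 75 = 94 ^ 75 = e1
byte 3: (f6 ^ c5) ^ 6e = 33 ^ 6e = 5d
byte 4: (4b ^ fc) ^ 63 = b7 ^ 63 = d4
byte 5: (63 ^ 71) ^ 68 = 12 ^ 68 = 7a
byte 6: (2e ^ a4) ^ 20 = 8a ^ 20 = aa
byte 7: (51 ^ ce) ^ 6e = 9f ^ 6e = f1
byte 8: (87 ^ 71) ^ 6f = f6 ^ 6f = 99
byte 9: (46 ^ 85) ^ 72 = c3 ^ 72 = b1
byte 10: (bb ^ 0a) ^ 74 = b1 ^ 74 = c5
byte 11: (40 ^ 9a) ^ 68 = da ^ 68 = b2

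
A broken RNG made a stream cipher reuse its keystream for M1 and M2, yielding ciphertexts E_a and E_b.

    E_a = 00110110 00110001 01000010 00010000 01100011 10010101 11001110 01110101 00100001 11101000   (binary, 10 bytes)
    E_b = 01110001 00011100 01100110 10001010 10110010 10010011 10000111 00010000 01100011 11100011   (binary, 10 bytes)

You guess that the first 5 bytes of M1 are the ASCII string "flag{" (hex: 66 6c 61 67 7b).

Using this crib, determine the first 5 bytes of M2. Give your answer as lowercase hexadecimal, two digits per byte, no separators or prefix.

214145fdaa

First, E_a ⊕ E_b = (M1 ⊕ K) ⊕ (M2 ⊕ K) = M1 ⊕ M2, so the key drops out. Then M2 = (M1 ⊕ M2) ⊕ M1 over the first 5 bytes.
byte 0: (36 ^ 71) ^ 66 = 47 ^ 66 = 21
byte 1: (31 ^ 1c) ^ 6c = 2d ^ 6c = 41
byte 2: (42 ^ 66) ^ 61 = 24 ^ 61 = 45
byte 3: (10 ^ 8a) ^ 67 = 9a ^ 67 = fd
byte 4: (63 ^ b2) ^ 7b = d1 ^ 7b = aa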